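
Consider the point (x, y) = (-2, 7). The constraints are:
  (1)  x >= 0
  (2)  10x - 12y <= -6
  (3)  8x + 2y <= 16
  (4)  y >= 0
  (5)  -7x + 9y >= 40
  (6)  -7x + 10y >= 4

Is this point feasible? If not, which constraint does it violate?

not feasible — violates (1)

Constraint (1): x = -2, which is not ≥ 0. All other constraints are satisfied.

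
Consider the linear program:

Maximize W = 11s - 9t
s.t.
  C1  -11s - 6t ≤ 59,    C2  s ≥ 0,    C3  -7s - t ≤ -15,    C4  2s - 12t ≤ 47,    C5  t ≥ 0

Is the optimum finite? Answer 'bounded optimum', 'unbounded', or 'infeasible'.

unbounded

From the feasible point (0, 15), moving in the direction (12, 2) keeps every constraint satisfied while W increases without bound.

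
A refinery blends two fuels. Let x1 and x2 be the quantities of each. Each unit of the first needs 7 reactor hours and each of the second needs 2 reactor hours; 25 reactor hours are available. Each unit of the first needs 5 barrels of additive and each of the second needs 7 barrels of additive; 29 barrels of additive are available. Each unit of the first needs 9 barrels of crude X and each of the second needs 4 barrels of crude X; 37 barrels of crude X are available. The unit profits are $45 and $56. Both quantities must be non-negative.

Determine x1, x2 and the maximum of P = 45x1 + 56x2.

Corner points and P = 45x1 + 56x2:
  (0, 0) → P = 0
  (0, 29/7) → P = 232
  (25/7, 0) → P = 1125/7
  (3, 2) → P = 247

The binding constraints are 7x1 + 2x2 = 25 and 5x1 + 7x2 = 29.
Solving simultaneously gives x1 = 3, x2 = 2.

x1 = 3, x2 = 2, maximum P = 247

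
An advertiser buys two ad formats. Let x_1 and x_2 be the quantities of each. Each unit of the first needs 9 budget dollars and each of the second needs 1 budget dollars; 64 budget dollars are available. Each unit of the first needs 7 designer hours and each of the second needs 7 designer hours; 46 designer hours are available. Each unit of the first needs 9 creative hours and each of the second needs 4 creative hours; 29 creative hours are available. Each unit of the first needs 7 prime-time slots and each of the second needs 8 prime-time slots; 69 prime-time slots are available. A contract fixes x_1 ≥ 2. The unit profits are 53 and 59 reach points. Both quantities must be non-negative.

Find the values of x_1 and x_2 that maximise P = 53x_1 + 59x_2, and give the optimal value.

x_1 = 2, x_2 = 11/4, maximum P = 1073/4

Vertices and P = 53x_1 + 59x_2:
  (29/9, 0) → P = 1537/9
  (2, 0) → P = 106
  (2, 11/4) → P = 1073/4

The optimum lies where 9x_1 + 4x_2 = 29 and x_1 = 2.
Solving simultaneously gives x_1 = 2, x_2 = 11/4.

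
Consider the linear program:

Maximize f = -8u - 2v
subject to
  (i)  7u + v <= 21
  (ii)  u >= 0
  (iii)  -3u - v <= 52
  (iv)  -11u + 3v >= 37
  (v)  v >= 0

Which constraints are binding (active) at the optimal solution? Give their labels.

(ii) and (iv)

Vertices and f = -8u - 2v:
  (0, 21) → f = -42
  (13/16, 245/16) → f = -297/8
  (0, 37/3) → f = -74/3

The maximum is at (0, 37/3). Substituting into each constraint, equality holds for (ii) and (iv); the remaining constraints have slack.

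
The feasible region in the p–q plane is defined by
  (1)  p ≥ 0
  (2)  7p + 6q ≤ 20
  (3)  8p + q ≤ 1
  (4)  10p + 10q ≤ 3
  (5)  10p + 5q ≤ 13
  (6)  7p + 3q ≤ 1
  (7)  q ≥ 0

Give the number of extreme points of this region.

5

Of the 21 pairwise boundary intersections, those satisfying every inequality are:
  (0, 3/10)
  (0, 0)
  (2/17, 1/17)
  (1/8, 0)
  (1/40, 11/40)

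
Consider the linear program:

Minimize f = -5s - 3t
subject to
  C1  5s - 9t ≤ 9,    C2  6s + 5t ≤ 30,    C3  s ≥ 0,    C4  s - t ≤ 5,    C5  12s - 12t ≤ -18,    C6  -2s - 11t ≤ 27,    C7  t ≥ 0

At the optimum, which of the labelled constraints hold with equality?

Extreme points and f = -5s - 3t:
  (0, 6) → f = -18
  (45/22, 39/11) → f = -459/22
  (0, 3/2) → f = -9/2

The minimum is at (45/22, 39/11). Substituting into each constraint, equality holds for C2 and C5; the remaining constraints have slack.

C2 and C5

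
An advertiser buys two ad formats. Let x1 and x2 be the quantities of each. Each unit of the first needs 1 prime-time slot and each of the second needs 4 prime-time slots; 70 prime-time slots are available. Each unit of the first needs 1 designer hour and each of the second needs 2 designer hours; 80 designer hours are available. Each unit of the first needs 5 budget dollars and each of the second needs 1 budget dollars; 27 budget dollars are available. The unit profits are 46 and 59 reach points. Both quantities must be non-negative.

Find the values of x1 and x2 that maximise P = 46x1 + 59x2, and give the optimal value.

The binding constraints are x1 + 4x2 = 70 and 5x1 + x2 = 27.
Solving simultaneously gives x1 = 2, x2 = 17.

x1 = 2, x2 = 17, maximum P = 1095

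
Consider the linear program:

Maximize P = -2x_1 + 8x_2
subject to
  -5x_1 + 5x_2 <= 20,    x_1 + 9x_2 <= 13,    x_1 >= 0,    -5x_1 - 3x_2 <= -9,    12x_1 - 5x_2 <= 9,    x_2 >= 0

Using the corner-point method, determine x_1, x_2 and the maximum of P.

x_1 = 1, x_2 = 4/3, maximum P = 26/3

Feasible corners and P = -2x_1 + 8x_2:
  (1, 4/3) → P = 26/3
  (146/113, 147/113) → P = 884/113
  (72/61, 63/61) → P = 360/61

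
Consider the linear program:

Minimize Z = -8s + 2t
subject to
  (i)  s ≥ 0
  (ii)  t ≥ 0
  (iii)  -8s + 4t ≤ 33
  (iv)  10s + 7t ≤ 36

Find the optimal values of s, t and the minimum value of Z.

s = 18/5, t = 0, minimum Z = -144/5

Feasible corners and Z = -8s + 2t:
  (0, 0) → Z = 0
  (0, 36/7) → Z = 72/7
  (18/5, 0) → Z = -144/5

The binding constraints are t = 0 and 10s + 7t = 36.
Solving simultaneously gives s = 18/5, t = 0.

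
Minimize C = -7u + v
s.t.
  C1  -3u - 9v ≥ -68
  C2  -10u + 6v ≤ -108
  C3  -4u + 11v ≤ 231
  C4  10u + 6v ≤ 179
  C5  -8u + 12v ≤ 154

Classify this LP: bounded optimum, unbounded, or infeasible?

From the feasible point (115/9, 89/27), moving in the direction (6, -10) keeps every constraint satisfied while C decreases without bound.

unbounded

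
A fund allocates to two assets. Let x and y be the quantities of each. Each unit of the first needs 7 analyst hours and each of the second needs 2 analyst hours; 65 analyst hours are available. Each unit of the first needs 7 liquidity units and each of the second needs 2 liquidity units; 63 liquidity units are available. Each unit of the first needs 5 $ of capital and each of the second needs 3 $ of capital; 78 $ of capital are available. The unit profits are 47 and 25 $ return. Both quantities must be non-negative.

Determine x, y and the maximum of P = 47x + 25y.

x = 3, y = 21, maximum P = 666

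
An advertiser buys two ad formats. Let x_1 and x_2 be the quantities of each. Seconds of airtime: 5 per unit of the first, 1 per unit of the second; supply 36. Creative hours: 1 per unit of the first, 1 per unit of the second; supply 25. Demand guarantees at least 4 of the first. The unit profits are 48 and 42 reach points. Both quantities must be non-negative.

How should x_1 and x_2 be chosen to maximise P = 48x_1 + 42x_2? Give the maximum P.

Corner points and P = 48x_1 + 42x_2:
  (36/5, 0) → P = 1728/5
  (4, 0) → P = 192
  (4, 16) → P = 864

x_1 = 4, x_2 = 16, maximum P = 864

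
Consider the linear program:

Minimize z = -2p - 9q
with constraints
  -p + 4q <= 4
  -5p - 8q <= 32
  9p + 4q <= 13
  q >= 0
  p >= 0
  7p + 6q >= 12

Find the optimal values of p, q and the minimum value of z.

Vertices and z = -2p - 9q:
  (9/10, 49/40) → z = -513/40
  (12/17, 20/17) → z = -12
  (15/13, 17/26) → z = -213/26

The optimum lies where -p + 4q = 4 and 9p + 4q = 13.
Solving simultaneously gives p = 9/10, q = 49/40.

p = 9/10, q = 49/40, minimum z = -513/40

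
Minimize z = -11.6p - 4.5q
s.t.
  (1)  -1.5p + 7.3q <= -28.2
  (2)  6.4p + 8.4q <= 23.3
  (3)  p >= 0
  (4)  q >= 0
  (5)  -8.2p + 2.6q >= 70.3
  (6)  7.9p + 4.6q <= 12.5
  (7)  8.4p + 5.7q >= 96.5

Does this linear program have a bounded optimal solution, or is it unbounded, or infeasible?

The boundaries 7.9p + 4.6q = 12.5 and 8.4p + 5.7q = 96.5 meet at (-37265/639, 65735/639), but that point violates -1.5p + 7.3q ≤ -28.2. Every candidate vertex is excluded by some other constraint, so the feasible region is empty.

infeasible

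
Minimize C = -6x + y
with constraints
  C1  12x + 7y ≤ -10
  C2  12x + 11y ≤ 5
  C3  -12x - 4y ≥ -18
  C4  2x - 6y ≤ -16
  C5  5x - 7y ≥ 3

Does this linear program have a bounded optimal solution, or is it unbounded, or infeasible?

The boundaries 12x + 7y = -10 and 12x + 11y = 5 meet at (-145/48, 15/4), but that point violates 5x - 7y ≥ 3. Every candidate vertex is excluded by some other constraint, so the feasible region is empty.

infeasible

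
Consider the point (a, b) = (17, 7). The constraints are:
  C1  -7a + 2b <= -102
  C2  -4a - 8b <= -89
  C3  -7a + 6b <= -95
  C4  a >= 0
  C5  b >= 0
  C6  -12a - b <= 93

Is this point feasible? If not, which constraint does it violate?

not feasible — violates C3

Constraint C3: -7a + 6b = -77, which is not ≤ -95. All other constraints are satisfied.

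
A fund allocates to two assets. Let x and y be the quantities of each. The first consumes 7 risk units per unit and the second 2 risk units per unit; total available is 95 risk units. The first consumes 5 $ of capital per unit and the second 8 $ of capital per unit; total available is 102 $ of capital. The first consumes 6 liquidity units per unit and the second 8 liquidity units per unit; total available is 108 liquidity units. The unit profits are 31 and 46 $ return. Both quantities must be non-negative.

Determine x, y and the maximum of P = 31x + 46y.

Corner points and P = 31x + 46y:
  (0, 0) → P = 0
  (0, 51/4) → P = 1173/2
  (95/7, 0) → P = 2945/7
  (136/11, 93/22) → P = 6355/11
  (6, 9) → P = 600

x = 6, y = 9, maximum P = 600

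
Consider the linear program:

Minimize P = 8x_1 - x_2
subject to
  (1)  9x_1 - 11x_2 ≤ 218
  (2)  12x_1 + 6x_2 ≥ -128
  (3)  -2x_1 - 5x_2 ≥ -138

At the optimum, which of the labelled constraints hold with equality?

Extreme points and P = 8x_1 - x_2:
  (-50/93, -628/31) → P = 1484/93
  (2608/67, 806/67) → P = 20058/67
  (-367/12, 239/6) → P = -569/2

The minimum is at (-367/12, 239/6). Substituting into each constraint, equality holds for (2) and (3); the remaining constraints have slack.

(2) and (3)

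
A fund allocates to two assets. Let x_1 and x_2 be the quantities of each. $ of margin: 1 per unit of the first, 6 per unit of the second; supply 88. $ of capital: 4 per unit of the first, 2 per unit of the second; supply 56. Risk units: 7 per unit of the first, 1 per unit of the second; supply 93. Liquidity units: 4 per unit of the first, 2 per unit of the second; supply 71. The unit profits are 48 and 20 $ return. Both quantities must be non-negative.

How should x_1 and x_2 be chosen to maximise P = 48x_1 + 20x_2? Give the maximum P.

Feasible corners and P = 48x_1 + 20x_2:
  (0, 0) → P = 0
  (0, 44/3) → P = 880/3
  (93/7, 0) → P = 4464/7
  (80/11, 148/11) → P = 6800/11
  (13, 2) → P = 664

x_1 = 13, x_2 = 2, maximum P = 664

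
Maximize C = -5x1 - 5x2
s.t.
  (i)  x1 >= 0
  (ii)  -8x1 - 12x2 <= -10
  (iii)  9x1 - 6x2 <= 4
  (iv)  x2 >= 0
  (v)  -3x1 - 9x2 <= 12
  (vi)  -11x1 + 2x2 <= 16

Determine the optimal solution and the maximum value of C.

x1 = 0, x2 = 5/6, maximum C = -25/6

Vertices and C = -5x1 - 5x2:
  (0, 5/6) → C = -25/6
  (0, 8) → C = -40
  (9/13, 29/78) → C = -415/78
The feasible region is unbounded (it extends along (2, 3), (2, 11)), but C strictly decreases along every unbounded feasible direction, so there is no improving ray and the maximum is attained at a vertex.

The binding constraints are x1 = 0 and -8x1 - 12x2 = -10.
Solving simultaneously gives x1 = 0, x2 = 5/6.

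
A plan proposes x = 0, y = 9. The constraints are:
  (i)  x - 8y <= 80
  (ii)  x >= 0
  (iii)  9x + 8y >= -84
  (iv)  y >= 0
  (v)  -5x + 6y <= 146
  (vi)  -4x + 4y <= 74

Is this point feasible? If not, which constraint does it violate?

feasible

(i): -72 ≤ 80 ✓
(ii): 0 ≥ 0 ✓
(iii): 72 ≥ -84 ✓
(iv): 9 ≥ 0 ✓
(v): 54 ≤ 146 ✓
(vi): 36 ≤ 74 ✓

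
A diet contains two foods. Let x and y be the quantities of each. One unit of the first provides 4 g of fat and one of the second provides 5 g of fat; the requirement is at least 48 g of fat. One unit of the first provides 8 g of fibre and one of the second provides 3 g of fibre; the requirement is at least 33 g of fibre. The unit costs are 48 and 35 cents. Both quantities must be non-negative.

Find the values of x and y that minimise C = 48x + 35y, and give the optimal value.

x = 3/4, y = 9, minimum C = 351

Corner points and C = 48x + 35y:
  (0, 11) → C = 385
  (12, 0) → C = 576
  (3/4, 9) → C = 351
The feasible region is unbounded (it extends along (0, 1), (1, 0)), but C strictly increases along every unbounded feasible direction, so there is no improving ray and the minimum is attained at a vertex.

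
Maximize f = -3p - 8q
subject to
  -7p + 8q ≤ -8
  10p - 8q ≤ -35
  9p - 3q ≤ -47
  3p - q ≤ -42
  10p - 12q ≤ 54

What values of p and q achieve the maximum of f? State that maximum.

p = -84, q = -149/2, maximum f = 848

Extreme points and f = -3p - 8q:
  (-344/17, -318/17) → f = 3576/17
  (-84, -149/2) → f = 848
  (-279/13, -291/13) → f = 3165/13

At the optimal vertex, -7p + 8q = -8 and 10p - 12q = 54.
Solving simultaneously gives p = -84, q = -149/2.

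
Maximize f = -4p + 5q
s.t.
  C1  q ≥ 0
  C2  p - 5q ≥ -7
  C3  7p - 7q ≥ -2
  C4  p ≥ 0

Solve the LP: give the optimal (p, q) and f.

p = 39/28, q = 47/28, maximum f = 79/28

Extreme points and f = -4p + 5q:
  (0, 0) → f = 0
  (39/28, 47/28) → f = 79/28
  (0, 2/7) → f = 10/7
The feasible region is unbounded (it extends along (5, 1), (1, 0)), but f strictly decreases along every unbounded feasible direction, so there is no improving ray and the maximum is attained at a vertex.

The optimum lies where p - 5q = -7 and 7p - 7q = -2.
Solving simultaneously gives p = 39/28, q = 47/28.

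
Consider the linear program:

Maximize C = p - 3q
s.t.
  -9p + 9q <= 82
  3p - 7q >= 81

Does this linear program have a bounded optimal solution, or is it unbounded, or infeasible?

unbounded

From the feasible point (-1303/36, -325/12), moving in the direction (-9, -9) keeps every constraint satisfied while C increases without bound.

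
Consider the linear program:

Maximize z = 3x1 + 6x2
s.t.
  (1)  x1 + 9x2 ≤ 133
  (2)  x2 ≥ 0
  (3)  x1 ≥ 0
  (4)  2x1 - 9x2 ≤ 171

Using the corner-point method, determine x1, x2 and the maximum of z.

Corner points and z = 3x1 + 6x2:
  (0, 133/9) → z = 266/3
  (304/3, 95/27) → z = 2926/9
  (0, 0) → z = 0
  (171/2, 0) → z = 513/2

The binding constraints are x1 + 9x2 = 133 and 2x1 - 9x2 = 171.
Solving simultaneously gives x1 = 304/3, x2 = 95/27.

x1 = 304/3, x2 = 95/27, maximum z = 2926/9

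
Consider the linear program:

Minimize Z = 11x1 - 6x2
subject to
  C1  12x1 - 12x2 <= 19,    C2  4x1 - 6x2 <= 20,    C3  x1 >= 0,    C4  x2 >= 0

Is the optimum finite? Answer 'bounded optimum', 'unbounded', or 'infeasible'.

From the feasible point (19/12, 0), moving in the direction (0, 1) keeps every constraint satisfied while Z decreases without bound.

unbounded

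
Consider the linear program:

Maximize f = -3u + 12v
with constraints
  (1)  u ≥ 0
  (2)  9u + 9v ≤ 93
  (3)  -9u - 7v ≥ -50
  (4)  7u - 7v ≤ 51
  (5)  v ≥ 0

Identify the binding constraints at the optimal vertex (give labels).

(1) and (3)

Corner points and f = -3u + 12v:
  (0, 50/7) → f = 600/7
  (0, 0) → f = 0
  (50/9, 0) → f = -50/3

The maximum is at (0, 50/7). Substituting into each constraint, equality holds for (1) and (3); the remaining constraints have slack.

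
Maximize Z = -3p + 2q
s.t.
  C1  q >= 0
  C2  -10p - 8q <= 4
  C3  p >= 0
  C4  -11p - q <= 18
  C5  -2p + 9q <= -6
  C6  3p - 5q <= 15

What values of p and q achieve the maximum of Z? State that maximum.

Extreme points and Z = -3p + 2q:
  (3, 0) → Z = -9
  (5, 0) → Z = -15
  (105/17, 12/17) → Z = -291/17

p = 3, q = 0, maximum Z = -9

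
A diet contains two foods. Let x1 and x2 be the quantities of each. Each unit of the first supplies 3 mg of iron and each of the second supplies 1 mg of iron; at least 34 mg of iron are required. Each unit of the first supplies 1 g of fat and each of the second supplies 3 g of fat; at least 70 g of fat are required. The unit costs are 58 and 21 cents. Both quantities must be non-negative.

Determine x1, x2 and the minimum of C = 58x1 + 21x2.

x1 = 4, x2 = 22, minimum C = 694

Extreme points and C = 58x1 + 21x2:
  (0, 34) → C = 714
  (70, 0) → C = 4060
  (4, 22) → C = 694
The feasible region is unbounded (it extends along (0, 1), (1, 0)), but C strictly increases along every unbounded feasible direction, so there is no improving ray and the minimum is attained at a vertex.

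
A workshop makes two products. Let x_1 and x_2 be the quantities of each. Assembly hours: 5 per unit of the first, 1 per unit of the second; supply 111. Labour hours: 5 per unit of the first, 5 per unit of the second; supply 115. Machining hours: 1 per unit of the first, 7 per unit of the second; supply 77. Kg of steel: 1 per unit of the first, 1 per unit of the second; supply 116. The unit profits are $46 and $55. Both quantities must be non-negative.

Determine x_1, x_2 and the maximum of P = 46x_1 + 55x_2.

x_1 = 14, x_2 = 9, maximum P = 1139

Feasible corners and P = 46x_1 + 55x_2:
  (0, 0) → P = 0
  (0, 11) → P = 605
  (111/5, 0) → P = 5106/5
  (22, 1) → P = 1067
  (14, 9) → P = 1139

At the optimal vertex, 5x_1 + 5x_2 = 115 and x_1 + 7x_2 = 77.
Solving simultaneously gives x_1 = 14, x_2 = 9.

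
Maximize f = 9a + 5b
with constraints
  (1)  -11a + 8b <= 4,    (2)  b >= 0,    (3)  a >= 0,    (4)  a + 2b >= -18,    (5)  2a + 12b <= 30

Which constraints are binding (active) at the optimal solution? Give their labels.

Vertices and f = 9a + 5b:
  (0, 1/2) → f = 5/2
  (48/37, 169/74) → f = 1709/74
  (0, 0) → f = 0
  (15, 0) → f = 135

The maximum is at (15, 0). Substituting into each constraint, equality holds for (2) and (5); the remaining constraints have slack.

(2) and (5)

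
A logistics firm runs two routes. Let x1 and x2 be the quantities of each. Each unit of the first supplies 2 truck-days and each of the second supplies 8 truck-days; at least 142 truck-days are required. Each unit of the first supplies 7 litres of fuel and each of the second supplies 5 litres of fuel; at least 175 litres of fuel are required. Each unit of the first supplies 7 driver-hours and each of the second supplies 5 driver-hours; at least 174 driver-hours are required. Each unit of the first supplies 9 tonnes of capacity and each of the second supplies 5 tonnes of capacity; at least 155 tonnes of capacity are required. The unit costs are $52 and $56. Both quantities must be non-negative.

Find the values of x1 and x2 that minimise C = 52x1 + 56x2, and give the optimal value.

Vertices and C = 52x1 + 56x2:
  (0, 35) → C = 1960
  (71, 0) → C = 3692
  (15, 14) → C = 1564
The feasible region is unbounded (it extends along (0, 1), (1, 0)), but C strictly increases along every unbounded feasible direction, so there is no improving ray and the minimum is attained at a vertex.

x1 = 15, x2 = 14, minimum C = 1564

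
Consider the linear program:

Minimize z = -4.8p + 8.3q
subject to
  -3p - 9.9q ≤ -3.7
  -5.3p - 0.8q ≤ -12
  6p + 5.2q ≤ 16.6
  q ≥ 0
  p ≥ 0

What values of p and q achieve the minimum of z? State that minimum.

Extreme points and z = -4.8p + 8.3q:
  (1228/569, 799/1138) → z = -51571/11380
  (120/53, 0) → z = -576/53
  (83/30, 0) → z = -332/25

At the optimal vertex, 6p + 5.2q = 16.6 and q = 0.
Solving simultaneously gives p = 83/30, q = 0.

p = 83/30, q = 0, minimum z = -332/25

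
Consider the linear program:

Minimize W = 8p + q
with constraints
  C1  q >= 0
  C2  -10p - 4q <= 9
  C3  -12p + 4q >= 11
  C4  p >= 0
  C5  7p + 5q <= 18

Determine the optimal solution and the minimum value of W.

p = 0, q = 11/4, minimum W = 11/4

Extreme points and W = 8p + q:
  (0, 11/4) → W = 11/4
  (17/88, 293/88) → W = 39/8
  (0, 18/5) → W = 18/5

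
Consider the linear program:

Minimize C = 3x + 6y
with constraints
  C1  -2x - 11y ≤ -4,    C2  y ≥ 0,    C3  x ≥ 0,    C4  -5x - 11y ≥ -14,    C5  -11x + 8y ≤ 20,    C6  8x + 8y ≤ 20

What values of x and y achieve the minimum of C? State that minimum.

Corner points and C = 3x + 6y:
  (2, 0) → C = 6
  (0, 4/11) → C = 24/11
  (5/2, 0) → C = 15/2
  (0, 14/11) → C = 84/11
  (9/4, 1/4) → C = 33/4

x = 0, y = 4/11, minimum C = 24/11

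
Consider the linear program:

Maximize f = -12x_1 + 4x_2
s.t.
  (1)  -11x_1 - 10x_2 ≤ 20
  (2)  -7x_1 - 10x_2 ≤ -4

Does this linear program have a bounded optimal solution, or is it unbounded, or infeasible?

unbounded

From the feasible point (-6, 23/5), moving in the direction (-10, 11) keeps every constraint satisfied while f increases without bound.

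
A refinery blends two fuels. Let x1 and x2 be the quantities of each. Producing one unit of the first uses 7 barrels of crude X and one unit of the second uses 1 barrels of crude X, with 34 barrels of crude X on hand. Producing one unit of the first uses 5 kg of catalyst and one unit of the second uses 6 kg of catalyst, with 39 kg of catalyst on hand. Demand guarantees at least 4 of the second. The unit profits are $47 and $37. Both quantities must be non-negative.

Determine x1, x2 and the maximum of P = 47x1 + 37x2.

x1 = 3, x2 = 4, maximum P = 289

Feasible corners and P = 47x1 + 37x2:
  (0, 13/2) → P = 481/2
  (0, 4) → P = 148
  (3, 4) → P = 289

The binding constraints are 5x1 + 6x2 = 39 and x2 = 4.
Solving simultaneously gives x1 = 3, x2 = 4.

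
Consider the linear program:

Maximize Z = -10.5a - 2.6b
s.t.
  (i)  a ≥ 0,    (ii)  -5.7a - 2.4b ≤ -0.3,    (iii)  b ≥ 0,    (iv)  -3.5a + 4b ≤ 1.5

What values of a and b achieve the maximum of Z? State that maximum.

a = 0, b = 0.125, maximum Z = -0.325

Extreme points and Z = -10.5a - 2.6b:
  (0, 1/8) → Z = -13/40
  (0, 3/8) → Z = -39/40
  (1/19, 0) → Z = -21/38
The feasible region is unbounded (it extends along (8, 7), (1, 0)), but Z strictly decreases along every unbounded feasible direction, so there is no improving ray and the maximum is attained at a vertex.

At the optimal vertex, a = 0 and -5.7a - 2.4b = -0.3.
Solving simultaneously gives a = 0, b = 1/8.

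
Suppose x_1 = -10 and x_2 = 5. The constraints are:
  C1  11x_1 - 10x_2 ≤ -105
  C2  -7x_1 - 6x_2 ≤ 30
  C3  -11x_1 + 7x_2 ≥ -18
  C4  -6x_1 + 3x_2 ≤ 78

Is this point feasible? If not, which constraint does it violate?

not feasible — violates C2

Constraint C2: -7x_1 - 6x_2 = 40, which is not ≤ 30. All other constraints are satisfied.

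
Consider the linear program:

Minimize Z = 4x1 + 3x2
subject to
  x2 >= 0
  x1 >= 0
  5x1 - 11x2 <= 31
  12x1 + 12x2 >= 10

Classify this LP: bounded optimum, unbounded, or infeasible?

bounded optimum

Feasible corners and Z = 4x1 + 3x2:
  (31/5, 0) → Z = 124/5
  (5/6, 0) → Z = 10/3
  (0, 5/6) → Z = 5/2
The feasible region has finitely many vertices and no improving ray; the minimum is 5/2 at (0, 5/6).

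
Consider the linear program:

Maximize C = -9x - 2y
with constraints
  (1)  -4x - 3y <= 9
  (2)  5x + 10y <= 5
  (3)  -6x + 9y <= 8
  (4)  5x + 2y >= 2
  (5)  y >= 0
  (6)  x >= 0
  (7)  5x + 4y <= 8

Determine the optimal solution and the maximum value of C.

x = 1/4, y = 3/8, maximum C = -3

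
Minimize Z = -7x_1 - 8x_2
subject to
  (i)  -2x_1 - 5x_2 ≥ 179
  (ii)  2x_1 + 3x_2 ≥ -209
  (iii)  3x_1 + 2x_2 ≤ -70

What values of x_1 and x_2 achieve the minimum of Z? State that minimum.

x_1 = 8/11, x_2 = -397/11, minimum Z = 3120/11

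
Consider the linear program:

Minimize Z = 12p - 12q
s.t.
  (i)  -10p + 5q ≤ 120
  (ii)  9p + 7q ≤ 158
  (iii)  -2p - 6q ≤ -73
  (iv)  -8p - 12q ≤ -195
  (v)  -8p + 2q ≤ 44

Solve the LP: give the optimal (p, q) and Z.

Feasible corners and Z = 12p - 12q:
  (531/52, 491/52) → Z = 120/13
  (4/37, 830/37) → Z = -9912/37
  (-69/56, 239/14) → Z = -3075/14

p = 4/37, q = 830/37, minimum Z = -9912/37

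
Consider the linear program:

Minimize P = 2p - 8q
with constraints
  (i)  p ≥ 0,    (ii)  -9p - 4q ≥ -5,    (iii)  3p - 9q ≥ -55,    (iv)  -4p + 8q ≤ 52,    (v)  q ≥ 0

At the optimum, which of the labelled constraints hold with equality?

(i) and (ii)

Feasible corners and P = 2p - 8q:
  (0, 5/4) → P = -10
  (0, 0) → P = 0
  (5/9, 0) → P = 10/9

The minimum is at (0, 5/4). Substituting into each constraint, equality holds for (i) and (ii); the remaining constraints have slack.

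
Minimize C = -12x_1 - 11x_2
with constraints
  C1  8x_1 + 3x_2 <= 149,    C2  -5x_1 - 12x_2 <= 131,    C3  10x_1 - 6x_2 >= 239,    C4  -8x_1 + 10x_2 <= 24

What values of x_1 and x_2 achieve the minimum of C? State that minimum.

x_1 = 537/26, x_2 = -211/39, minimum C = -565/3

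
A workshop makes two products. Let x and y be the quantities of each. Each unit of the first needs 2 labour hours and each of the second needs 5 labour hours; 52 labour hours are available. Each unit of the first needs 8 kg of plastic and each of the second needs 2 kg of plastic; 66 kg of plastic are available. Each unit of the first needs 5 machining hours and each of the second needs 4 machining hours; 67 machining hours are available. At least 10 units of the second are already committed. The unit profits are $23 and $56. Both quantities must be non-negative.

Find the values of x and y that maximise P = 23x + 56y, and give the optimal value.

Vertices and P = 23x + 56y:
  (0, 52/5) → P = 2912/5
  (0, 10) → P = 560
  (1, 10) → P = 583

x = 1, y = 10, maximum P = 583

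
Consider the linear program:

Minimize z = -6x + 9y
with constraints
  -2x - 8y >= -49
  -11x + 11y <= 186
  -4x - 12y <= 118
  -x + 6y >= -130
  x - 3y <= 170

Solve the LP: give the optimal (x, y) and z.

At the optimal vertex, -2x - 8y = -49 and -x + 6y = -130.
Solving simultaneously gives x = 667/10, y = -211/20.

x = 667/10, y = -211/20, minimum z = -9903/20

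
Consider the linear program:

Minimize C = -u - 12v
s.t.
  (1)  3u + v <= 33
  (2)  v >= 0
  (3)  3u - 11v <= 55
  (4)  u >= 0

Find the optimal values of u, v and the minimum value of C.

u = 0, v = 33, minimum C = -396

Extreme points and C = -u - 12v:
  (11, 0) → C = -11
  (0, 33) → C = -396
  (0, 0) → C = 0

The binding constraints are 3u + v = 33 and u = 0.
Solving simultaneously gives u = 0, v = 33.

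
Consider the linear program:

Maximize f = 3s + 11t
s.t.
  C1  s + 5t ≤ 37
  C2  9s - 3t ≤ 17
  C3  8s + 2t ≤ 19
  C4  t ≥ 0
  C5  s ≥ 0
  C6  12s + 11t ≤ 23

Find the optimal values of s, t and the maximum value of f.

s = 0, t = 23/11, maximum f = 23

Corner points and f = 3s + 11t:
  (17/9, 0) → f = 17/3
  (256/135, 1/45) → f = 89/15
  (0, 0) → f = 0
  (0, 23/11) → f = 23

The optimum lies where s = 0 and 12s + 11t = 23.
Solving simultaneously gives s = 0, t = 23/11.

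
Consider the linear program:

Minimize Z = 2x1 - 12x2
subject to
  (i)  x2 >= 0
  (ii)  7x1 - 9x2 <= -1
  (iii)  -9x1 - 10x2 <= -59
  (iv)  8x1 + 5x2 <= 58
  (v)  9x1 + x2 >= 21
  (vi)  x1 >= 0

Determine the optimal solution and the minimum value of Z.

The binding constraints are 8x1 + 5x2 = 58 and 9x1 + x2 = 21.
Solving simultaneously gives x1 = 47/37, x2 = 354/37.

x1 = 47/37, x2 = 354/37, minimum Z = -4154/37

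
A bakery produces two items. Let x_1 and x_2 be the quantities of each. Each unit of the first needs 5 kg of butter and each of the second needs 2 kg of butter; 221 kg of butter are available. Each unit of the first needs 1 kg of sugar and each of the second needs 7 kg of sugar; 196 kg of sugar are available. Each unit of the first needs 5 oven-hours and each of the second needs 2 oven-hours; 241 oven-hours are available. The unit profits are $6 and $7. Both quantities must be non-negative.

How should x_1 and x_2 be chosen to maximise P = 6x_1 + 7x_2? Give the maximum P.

The binding constraints are 5x_1 + 2x_2 = 221 and x_1 + 7x_2 = 196.
Solving simultaneously gives x_1 = 35, x_2 = 23.

x_1 = 35, x_2 = 23, maximum P = 371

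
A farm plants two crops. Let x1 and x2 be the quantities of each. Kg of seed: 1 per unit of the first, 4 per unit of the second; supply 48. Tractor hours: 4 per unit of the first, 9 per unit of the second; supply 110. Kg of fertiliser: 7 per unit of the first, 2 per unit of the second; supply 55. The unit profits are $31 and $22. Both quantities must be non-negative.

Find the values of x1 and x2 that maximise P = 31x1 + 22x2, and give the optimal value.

Vertices and P = 31x1 + 22x2:
  (0, 0) → P = 0
  (0, 12) → P = 264
  (55/7, 0) → P = 1705/7
  (8/7, 82/7) → P = 2052/7
  (5, 10) → P = 375

The optimum lies where 4x1 + 9x2 = 110 and 7x1 + 2x2 = 55.
Solving simultaneously gives x1 = 5, x2 = 10.

x1 = 5, x2 = 10, maximum P = 375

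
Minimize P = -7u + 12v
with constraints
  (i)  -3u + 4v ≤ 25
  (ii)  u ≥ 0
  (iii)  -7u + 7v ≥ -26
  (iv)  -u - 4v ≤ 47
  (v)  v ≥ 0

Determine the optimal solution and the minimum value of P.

u = 26/7, v = 0, minimum P = -26

Feasible corners and P = -7u + 12v:
  (0, 25/4) → P = 75
  (279/7, 253/7) → P = 1083/7
  (0, 0) → P = 0
  (26/7, 0) → P = -26

The optimum lies where -7u + 7v = -26 and v = 0.
Solving simultaneously gives u = 26/7, v = 0.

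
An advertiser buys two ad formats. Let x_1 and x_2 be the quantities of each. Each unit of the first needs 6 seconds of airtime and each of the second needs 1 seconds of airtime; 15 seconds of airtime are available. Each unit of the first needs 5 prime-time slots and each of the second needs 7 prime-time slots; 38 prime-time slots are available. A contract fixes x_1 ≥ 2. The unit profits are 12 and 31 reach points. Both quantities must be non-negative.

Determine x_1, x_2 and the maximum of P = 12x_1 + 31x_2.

x_1 = 2, x_2 = 3, maximum P = 117

Extreme points and P = 12x_1 + 31x_2:
  (5/2, 0) → P = 30
  (2, 0) → P = 24
  (2, 3) → P = 117

The optimum lies where 6x_1 + x_2 = 15 and x_1 = 2.
Solving simultaneously gives x_1 = 2, x_2 = 3.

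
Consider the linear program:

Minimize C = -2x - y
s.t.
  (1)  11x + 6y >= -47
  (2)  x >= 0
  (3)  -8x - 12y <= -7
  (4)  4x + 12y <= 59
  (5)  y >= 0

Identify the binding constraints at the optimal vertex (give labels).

(4) and (5)

Corner points and C = -2x - y:
  (0, 7/12) → C = -7/12
  (0, 59/12) → C = -59/12
  (7/8, 0) → C = -7/4
  (59/4, 0) → C = -59/2

The minimum is at (59/4, 0). Substituting into each constraint, equality holds for (4) and (5); the remaining constraints have slack.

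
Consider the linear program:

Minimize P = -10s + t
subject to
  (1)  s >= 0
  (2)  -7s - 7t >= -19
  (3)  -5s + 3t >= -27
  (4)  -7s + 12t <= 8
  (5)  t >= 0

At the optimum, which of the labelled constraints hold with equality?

(2) and (5)

Feasible corners and P = -10s + t:
  (0, 2/3) → P = 2/3
  (0, 0) → P = 0
  (172/133, 27/19) → P = -1531/133
  (19/7, 0) → P = -190/7

The minimum is at (19/7, 0). Substituting into each constraint, equality holds for (2) and (5); the remaining constraints have slack.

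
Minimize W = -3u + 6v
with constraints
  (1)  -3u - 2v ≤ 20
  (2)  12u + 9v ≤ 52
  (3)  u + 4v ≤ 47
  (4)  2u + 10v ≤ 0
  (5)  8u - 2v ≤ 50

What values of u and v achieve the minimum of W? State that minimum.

u = 30/11, v = -155/11, minimum W = -1020/11

Corner points and W = -3u + 6v:
  (-100/13, 20/13) → W = 420/13
  (30/11, -155/11) → W = -1020/11
  (260/51, -52/51) → W = -364/17
  (277/48, -23/12) → W = -461/16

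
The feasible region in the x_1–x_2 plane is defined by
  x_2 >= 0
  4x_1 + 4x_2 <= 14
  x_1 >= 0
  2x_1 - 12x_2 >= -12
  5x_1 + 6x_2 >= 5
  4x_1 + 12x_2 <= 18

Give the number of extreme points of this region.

6

The feasible vertices (each the meet of two boundaries and inside every other half-plane) are:
  (7/2, 0)
  (1, 0)
  (3, 1/2)
  (0, 1)
  (0, 5/6)
  (1, 7/6)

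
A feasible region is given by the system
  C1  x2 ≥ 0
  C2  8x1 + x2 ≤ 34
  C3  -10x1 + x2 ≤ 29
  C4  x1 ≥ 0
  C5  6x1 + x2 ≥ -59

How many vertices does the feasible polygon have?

Intersecting each pair of boundary lines and keeping only the points that satisfy every inequality leaves:
  (17/4, 0)
  (0, 0)
  (5/18, 286/9)
  (0, 29)

4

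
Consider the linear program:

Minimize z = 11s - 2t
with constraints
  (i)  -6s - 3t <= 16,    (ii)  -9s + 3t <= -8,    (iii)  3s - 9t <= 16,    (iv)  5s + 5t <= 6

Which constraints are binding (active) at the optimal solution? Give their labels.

(ii) and (iii)

Corner points and z = 11s - 2t:
  (1/3, -5/3) → z = 7
  (29/30, 7/30) → z = 61/6
  (67/30, -31/30) → z = 799/30

The minimum is at (1/3, -5/3). Substituting into each constraint, equality holds for (ii) and (iii); the remaining constraints have slack.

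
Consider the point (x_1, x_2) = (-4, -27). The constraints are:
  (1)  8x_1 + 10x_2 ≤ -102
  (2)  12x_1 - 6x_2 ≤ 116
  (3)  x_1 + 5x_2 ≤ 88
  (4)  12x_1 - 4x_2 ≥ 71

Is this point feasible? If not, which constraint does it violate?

Constraint (4): 12x_1 - 4x_2 = 60, which is not ≥ 71. All other constraints are satisfied.

not feasible — violates (4)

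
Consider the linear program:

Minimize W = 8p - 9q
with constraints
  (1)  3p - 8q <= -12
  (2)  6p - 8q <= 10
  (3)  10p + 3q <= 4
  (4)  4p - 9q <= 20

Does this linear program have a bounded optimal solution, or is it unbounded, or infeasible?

From the feasible point (-4/89, 132/89), moving in the direction (-8, -3) keeps every constraint satisfied while W decreases without bound.

unbounded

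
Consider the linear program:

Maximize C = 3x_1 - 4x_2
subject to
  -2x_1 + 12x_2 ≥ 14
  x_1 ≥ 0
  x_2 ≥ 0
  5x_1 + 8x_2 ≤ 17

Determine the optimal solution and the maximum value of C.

Vertices and C = 3x_1 - 4x_2:
  (0, 7/6) → C = -14/3
  (23/19, 26/19) → C = -35/19
  (0, 17/8) → C = -17/2

At the optimal vertex, -2x_1 + 12x_2 = 14 and 5x_1 + 8x_2 = 17.
Solving simultaneously gives x_1 = 23/19, x_2 = 26/19.

x_1 = 23/19, x_2 = 26/19, maximum C = -35/19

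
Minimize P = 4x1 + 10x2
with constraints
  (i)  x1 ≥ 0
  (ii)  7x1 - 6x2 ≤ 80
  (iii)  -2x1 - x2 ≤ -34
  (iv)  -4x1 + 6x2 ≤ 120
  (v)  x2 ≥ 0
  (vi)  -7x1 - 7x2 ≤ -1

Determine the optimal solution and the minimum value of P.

Corner points and P = 4x1 + 10x2:
  (284/19, 78/19) → P = 1916/19
  (200/3, 580/9) → P = 8200/9
  (21/4, 47/2) → P = 256

At the optimal vertex, 7x1 - 6x2 = 80 and -2x1 - x2 = -34.
Solving simultaneously gives x1 = 284/19, x2 = 78/19.

x1 = 284/19, x2 = 78/19, minimum P = 1916/19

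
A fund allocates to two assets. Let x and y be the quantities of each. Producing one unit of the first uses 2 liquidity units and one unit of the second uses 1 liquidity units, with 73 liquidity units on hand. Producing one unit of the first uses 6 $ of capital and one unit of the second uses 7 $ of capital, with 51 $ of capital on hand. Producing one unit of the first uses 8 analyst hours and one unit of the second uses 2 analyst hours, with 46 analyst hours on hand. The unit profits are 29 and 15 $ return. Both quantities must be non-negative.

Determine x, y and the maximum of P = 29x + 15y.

Vertices and P = 29x + 15y:
  (0, 0) → P = 0
  (0, 51/7) → P = 765/7
  (23/4, 0) → P = 667/4
  (5, 3) → P = 190

x = 5, y = 3, maximum P = 190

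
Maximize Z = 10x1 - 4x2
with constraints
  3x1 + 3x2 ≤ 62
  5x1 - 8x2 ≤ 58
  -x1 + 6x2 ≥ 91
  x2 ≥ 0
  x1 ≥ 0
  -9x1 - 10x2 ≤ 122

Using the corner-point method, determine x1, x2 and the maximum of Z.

Feasible corners and Z = 10x1 - 4x2:
  (33/7, 335/21) → Z = -50/3
  (0, 62/3) → Z = -248/3
  (0, 91/6) → Z = -182/3

The optimum lies where 3x1 + 3x2 = 62 and -x1 + 6x2 = 91.
Solving simultaneously gives x1 = 33/7, x2 = 335/21.

x1 = 33/7, x2 = 335/21, maximum Z = -50/3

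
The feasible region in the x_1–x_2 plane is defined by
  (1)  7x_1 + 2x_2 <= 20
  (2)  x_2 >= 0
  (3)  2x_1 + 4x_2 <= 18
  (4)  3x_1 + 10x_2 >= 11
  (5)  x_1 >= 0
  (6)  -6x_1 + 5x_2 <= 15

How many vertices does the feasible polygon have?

5

Intersecting each pair of boundary lines and keeping only the points that satisfy every inequality leaves:
  (11/6, 43/12)
  (89/32, 17/64)
  (15/17, 69/17)
  (0, 11/10)
  (0, 3)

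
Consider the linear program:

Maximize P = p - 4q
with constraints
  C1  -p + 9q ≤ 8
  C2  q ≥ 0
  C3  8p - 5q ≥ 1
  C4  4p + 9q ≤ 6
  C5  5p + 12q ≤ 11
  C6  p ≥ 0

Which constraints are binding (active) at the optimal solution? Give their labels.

Feasible corners and P = p - 4q:
  (1/8, 0) → P = 1/8
  (3/2, 0) → P = 3/2
  (39/92, 11/23) → P = -137/92

The maximum is at (3/2, 0). Substituting into each constraint, equality holds for C2 and C4; the remaining constraints have slack.

C2 and C4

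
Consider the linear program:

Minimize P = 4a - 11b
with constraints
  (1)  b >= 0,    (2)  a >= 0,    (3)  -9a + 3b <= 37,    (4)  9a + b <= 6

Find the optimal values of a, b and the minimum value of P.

Feasible corners and P = 4a - 11b:
  (0, 0) → P = 0
  (2/3, 0) → P = 8/3
  (0, 6) → P = -66

The binding constraints are a = 0 and 9a + b = 6.
Solving simultaneously gives a = 0, b = 6.

a = 0, b = 6, minimum P = -66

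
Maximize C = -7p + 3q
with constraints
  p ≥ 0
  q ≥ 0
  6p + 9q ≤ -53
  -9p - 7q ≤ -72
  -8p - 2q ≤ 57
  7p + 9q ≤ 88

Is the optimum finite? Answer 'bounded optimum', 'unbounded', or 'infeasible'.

The boundaries q = 0 and -9p - 7q = -72 meet at (8, 0), but that point violates 6p + 9q ≤ -53. Every candidate vertex is excluded by some other constraint, so the feasible region is empty.

infeasible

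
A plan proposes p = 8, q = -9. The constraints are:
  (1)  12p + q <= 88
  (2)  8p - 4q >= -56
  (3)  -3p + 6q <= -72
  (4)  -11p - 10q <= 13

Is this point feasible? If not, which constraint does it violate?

feasible

(1): 87 ≤ 88 ✓
(2): 100 ≥ -56 ✓
(3): -78 ≤ -72 ✓
(4): 2 ≤ 13 ✓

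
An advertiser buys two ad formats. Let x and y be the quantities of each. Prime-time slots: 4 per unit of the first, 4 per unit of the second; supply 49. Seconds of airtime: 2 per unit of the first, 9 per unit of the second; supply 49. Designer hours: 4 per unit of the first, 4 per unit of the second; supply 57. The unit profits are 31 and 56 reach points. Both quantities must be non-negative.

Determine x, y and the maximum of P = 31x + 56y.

Vertices and P = 31x + 56y:
  (0, 0) → P = 0
  (0, 49/9) → P = 2744/9
  (49/4, 0) → P = 1519/4
  (35/4, 7/2) → P = 1869/4

The optimum lies where 4x + 4y = 49 and 2x + 9y = 49.
Solving simultaneously gives x = 35/4, y = 7/2.

x = 35/4, y = 7/2, maximum P = 1869/4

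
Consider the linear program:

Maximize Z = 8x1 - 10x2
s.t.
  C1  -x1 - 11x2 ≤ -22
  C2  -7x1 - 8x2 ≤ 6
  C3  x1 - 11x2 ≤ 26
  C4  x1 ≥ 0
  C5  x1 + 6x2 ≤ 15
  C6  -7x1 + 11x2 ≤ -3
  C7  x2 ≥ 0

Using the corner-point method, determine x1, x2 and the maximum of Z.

x1 = 33/5, x2 = 7/5, maximum Z = 194/5

Vertices and Z = 8x1 - 10x2:
  (33/5, 7/5) → Z = 194/5
  (25/8, 151/88) → Z = 345/44
  (183/53, 102/53) → Z = 444/53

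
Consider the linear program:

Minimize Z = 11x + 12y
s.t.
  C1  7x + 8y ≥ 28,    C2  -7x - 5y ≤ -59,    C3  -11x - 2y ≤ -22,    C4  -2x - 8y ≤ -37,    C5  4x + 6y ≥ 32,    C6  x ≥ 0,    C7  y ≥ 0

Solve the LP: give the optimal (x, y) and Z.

Corner points and Z = 11x + 12y:
  (287/46, 141/46) → Z = 4849/46
  (0, 59/5) → Z = 708/5
  (37/2, 0) → Z = 407/2
The feasible region is unbounded (it extends along (0, 1), (1, 0)), but Z strictly increases along every unbounded feasible direction, so there is no improving ray and the minimum is attained at a vertex.

The optimum lies where -7x - 5y = -59 and -2x - 8y = -37.
Solving simultaneously gives x = 287/46, y = 141/46.

x = 287/46, y = 141/46, minimum Z = 4849/46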